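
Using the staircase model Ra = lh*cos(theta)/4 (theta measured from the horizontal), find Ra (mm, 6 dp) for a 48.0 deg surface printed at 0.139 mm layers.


Ra = 0.139 * cos(48.0) / 4 = 0.023252 mm


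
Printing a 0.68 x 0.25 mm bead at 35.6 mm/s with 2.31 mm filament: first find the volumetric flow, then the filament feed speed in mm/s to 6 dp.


Q = 0.68 * 0.25 * 35.6 = 6.052 mm^3/s
A_fil = pi*(2.31/2)^2 = 4.19096314 mm^2
v_feed = 6.052 / 4.19096314 = 1.444059 mm/s


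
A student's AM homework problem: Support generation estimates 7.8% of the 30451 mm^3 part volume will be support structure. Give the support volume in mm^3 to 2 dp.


V_support = 30451 * 0.078 = 2375.18 mm^3


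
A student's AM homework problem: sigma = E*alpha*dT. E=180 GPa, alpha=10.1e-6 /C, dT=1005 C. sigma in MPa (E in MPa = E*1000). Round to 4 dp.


sigma = 180*1000 * 10.1e-6 * 1005 = 1827.09 MPa


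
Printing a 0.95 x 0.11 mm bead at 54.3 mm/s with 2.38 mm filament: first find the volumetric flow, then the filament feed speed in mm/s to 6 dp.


Q = 0.95 * 0.11 * 54.3 = 5.67435 mm^3/s
A_fil = pi*(2.38/2)^2 = 4.44880936 mm^2
v_feed = 5.67435 / 4.44880936 = 1.275476 mm/s


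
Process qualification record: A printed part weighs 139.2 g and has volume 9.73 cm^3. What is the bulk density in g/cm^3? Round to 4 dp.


rho = 139.2 / 9.73 = 14.3063 g/cm^3


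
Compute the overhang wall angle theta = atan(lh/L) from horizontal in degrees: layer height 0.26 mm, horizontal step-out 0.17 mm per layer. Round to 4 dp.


angle = atan(0.26/0.17) = 56.8215 degrees


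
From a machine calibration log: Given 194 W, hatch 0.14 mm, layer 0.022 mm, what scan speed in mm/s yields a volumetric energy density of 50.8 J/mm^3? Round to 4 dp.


v = 194 / (50.8*0.14*0.022) = 1239.9018 mm/s


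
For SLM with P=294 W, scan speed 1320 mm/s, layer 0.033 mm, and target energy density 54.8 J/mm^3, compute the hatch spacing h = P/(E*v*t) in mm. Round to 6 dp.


h = 294 / (54.8*1320*0.033) = 0.123163 mm


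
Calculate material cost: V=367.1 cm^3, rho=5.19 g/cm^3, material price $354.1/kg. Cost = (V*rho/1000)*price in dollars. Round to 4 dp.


Mass = 367.1*5.19/1000 = 1.905249 kg
Cost = 1.905249 * 354.1 = 674.6487 $


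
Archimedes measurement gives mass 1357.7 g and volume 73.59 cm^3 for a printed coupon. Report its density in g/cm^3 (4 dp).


rho = 1357.7 / 73.59 = 18.4495 g/cm^3


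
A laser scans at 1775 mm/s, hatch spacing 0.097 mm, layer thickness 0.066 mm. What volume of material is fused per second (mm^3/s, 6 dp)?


Rate = 1775 * 0.097 * 0.066 = 11.36355 mm^3/s


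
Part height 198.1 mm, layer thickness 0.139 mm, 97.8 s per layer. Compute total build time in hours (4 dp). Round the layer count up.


Layers = ceil(198.1/0.139) = 1426
t = 1426 * 97.8 / 3600 = 38.7397 hrs


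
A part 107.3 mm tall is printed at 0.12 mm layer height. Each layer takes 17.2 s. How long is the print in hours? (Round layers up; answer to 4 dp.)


Layers = ceil(107.3/0.12) = 895
t = 895 * 17.2 / 3600 = 4.2761 hrs


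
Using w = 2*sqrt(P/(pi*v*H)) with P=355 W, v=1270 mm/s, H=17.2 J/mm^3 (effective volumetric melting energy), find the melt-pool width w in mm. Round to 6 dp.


w = 2*sqrt(355/(pi*1270*17.2)) = 0.143848 mm


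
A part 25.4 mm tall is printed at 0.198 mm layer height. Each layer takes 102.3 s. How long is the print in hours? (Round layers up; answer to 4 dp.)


Layers = ceil(25.4/0.198) = 129
t = 129 * 102.3 / 3600 = 3.6658 hrs


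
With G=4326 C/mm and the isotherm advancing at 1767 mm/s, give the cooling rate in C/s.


CR = 4326 * 1767 = 7644042 C/s


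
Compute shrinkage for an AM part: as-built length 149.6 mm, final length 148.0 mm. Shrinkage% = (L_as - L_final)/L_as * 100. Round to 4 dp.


Shrinkage = ((149.6-148.0)/149.6)*100 = 1.0695 %


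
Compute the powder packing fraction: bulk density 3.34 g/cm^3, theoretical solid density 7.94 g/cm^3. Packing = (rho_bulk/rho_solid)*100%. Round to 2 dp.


Packing = (3.34/7.94)*100 = 42.07 %


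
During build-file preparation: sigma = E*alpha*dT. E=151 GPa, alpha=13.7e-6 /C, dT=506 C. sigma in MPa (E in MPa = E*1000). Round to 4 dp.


sigma = 151*1000 * 13.7e-6 * 506 = 1046.7622 MPa


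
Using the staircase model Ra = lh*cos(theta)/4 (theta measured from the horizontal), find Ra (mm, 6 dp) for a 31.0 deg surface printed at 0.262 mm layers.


Ra = 0.262 * cos(31.0) / 4 = 0.056144 mm


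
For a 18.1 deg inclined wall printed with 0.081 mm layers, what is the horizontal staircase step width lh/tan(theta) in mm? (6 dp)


step = 0.081 / tan(18.1) = 0.24782 mm


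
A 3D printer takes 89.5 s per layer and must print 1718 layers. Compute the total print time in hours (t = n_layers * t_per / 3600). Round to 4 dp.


t = 1718 * 89.5 / 3600 = 42.7114 hrs


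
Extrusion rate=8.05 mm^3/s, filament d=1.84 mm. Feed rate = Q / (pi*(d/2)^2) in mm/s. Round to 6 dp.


A = pi*(1.84/2)^2 = 2.659044
v = 8.05 / 2.659044 = 3.027404 mm/s


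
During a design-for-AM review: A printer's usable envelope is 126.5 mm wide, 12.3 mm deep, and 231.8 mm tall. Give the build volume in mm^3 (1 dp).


V = 126.5 * 12.3 * 231.8 = 360669.2 mm^3


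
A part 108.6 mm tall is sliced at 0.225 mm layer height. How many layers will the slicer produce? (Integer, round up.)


Layers = ceil(108.6/0.225) = 483


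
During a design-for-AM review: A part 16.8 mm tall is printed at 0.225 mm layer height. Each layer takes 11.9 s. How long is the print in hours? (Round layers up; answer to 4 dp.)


Layers = ceil(16.8/0.225) = 75
t = 75 * 11.9 / 3600 = 0.2479 hrs


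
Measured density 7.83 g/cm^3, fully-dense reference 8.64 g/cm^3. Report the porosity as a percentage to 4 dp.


Porosity = (1-7.83/8.64)*100 = 9.375 %


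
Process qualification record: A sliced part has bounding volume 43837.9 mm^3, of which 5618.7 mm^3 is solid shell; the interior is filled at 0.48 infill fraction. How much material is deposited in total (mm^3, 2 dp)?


V_infill = (43837.9 - 5618.7) * 0.48 = 18345.22
V_total = 5618.7 + 18345.22 = 23963.92 mm^3


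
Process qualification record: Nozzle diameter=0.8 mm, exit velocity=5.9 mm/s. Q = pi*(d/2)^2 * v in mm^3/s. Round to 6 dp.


A = pi*(0.8/2)^2 = 0.50265482 mm^2
Q = 0.50265482 * 5.9 = 2.965663 mm^3/s


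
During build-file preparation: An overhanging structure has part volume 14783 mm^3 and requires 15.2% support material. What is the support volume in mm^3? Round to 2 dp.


V_support = 14783 * 0.152 = 2247.02 mm^3


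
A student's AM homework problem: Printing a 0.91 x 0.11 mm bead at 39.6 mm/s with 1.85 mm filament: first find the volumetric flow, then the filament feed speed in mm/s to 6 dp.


Q = 0.91 * 0.11 * 39.6 = 3.96396 mm^3/s
A_fil = pi*(1.85/2)^2 = 2.68802521 mm^2
v_feed = 3.96396 / 2.68802521 = 1.474674 mm/s


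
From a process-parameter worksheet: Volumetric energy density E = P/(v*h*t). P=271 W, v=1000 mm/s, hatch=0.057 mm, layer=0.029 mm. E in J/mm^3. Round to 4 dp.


E = 271 / (1000*0.057*0.029) = 163.9443 J/mm^3


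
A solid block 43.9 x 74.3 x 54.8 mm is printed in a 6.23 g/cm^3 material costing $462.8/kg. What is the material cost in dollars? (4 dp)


V = 43.9 * 74.3 * 54.8 = 178744.996 mm^3 = 178.744996 cm^3
Mass = 178.744996 * 6.23 / 1000 = 1.11358133 kg
Cost = 1.11358133 * 462.8 = 515.3654 $


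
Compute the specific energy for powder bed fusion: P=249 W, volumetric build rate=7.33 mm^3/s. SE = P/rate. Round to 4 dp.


SE = 249 / 7.33 = 33.97 J/mm^3


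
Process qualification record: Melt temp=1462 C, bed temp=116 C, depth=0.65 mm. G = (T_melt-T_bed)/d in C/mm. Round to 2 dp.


G = (1462-116)/0.65 = 2070.77 C/mm


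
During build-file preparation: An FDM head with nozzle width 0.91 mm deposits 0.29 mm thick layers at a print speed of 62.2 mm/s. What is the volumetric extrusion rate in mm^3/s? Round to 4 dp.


Rate = 0.91 * 0.29 * 62.2 = 16.4146 mm^3/s


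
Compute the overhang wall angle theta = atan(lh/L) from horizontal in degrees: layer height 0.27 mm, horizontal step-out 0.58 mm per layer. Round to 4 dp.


angle = atan(0.27/0.58) = 24.9628 degrees


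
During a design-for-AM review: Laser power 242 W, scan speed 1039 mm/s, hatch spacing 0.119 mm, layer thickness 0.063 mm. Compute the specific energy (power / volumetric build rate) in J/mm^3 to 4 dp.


Build rate = 1039 * 0.119 * 0.063 = 7.789383 mm^3/s
SE = 242 / 7.789383 = 31.0679 J/mm^3


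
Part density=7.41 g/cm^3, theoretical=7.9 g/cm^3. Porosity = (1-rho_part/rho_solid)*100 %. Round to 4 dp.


Porosity = (1-7.41/7.9)*100 = 6.2025 %


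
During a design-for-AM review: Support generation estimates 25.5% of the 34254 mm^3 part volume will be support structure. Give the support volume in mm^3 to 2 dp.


V_support = 34254 * 0.255 = 8734.77 mm^3


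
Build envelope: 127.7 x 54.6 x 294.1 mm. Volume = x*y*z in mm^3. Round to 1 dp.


V = 127.7 * 54.6 * 294.1 = 2050588.7 mm^3


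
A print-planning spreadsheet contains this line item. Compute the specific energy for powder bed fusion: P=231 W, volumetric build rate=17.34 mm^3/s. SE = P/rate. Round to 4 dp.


SE = 231 / 17.34 = 13.3218 J/mm^3


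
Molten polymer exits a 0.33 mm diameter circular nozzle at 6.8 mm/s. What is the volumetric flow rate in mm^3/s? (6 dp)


A = pi*(0.33/2)^2 = 0.08552986 mm^2
Q = 0.08552986 * 6.8 = 0.581603 mm^3/s


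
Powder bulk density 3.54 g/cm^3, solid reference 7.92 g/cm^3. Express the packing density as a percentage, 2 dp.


Packing = (3.54/7.92)*100 = 44.7 %


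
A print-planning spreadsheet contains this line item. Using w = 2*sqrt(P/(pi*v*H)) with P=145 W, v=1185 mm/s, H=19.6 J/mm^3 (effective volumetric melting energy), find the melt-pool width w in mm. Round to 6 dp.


w = 2*sqrt(145/(pi*1185*19.6)) = 0.089156 mm


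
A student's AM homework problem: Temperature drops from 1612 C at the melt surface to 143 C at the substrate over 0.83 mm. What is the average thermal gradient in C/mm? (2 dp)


G = (1612-143)/0.83 = 1769.88 C/mm


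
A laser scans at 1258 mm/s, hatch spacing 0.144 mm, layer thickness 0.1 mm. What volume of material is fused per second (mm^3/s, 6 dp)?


Rate = 1258 * 0.144 * 0.1 = 18.1152 mm^3/s


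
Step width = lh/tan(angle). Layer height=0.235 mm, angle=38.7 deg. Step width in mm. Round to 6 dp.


step = 0.235 / tan(38.7) = 0.293328 mm


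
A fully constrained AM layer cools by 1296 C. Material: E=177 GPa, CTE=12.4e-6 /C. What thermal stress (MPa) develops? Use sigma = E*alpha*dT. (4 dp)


sigma = 177*1000 * 12.4e-6 * 1296 = 2844.4608 MPa


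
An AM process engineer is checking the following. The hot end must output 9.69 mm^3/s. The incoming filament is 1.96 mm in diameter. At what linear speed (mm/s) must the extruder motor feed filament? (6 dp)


A = pi*(1.96/2)^2 = 3.017186
v = 9.69 / 3.017186 = 3.211602 mm/s


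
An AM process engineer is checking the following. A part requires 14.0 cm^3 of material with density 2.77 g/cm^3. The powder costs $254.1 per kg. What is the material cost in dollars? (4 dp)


Mass = 14.0*2.77/1000 = 0.03878 kg
Cost = 0.03878 * 254.1 = 9.854 $


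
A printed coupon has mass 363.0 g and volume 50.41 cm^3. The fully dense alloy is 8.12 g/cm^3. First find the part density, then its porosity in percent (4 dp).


rho_part = 363.0 / 50.41 = 7.20095219 g/cm^3
Porosity = (1 - 7.20095219/8.12)*100 = 11.3183 %


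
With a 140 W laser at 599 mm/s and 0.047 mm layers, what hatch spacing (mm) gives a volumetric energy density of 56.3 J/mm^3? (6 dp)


h = 140 / (56.3*599*0.047) = 0.088327 mm


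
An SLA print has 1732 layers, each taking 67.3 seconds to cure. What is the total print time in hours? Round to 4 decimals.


t = 1732 * 67.3 / 3600 = 32.3788 hrs


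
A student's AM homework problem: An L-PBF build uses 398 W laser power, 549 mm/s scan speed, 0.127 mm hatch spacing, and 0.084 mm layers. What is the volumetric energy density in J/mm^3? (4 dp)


E = 398 / (549*0.127*0.084) = 67.956 J/mm^3


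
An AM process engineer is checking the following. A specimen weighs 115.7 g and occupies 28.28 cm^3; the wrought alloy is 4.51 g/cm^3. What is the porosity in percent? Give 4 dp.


rho_part = 115.7 / 28.28 = 4.09123055 g/cm^3
Porosity = (1 - 4.09123055/4.51)*100 = 9.2854 %


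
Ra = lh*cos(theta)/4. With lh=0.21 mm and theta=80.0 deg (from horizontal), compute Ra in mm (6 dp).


Ra = 0.21 * cos(80.0) / 4 = 0.009117 mm


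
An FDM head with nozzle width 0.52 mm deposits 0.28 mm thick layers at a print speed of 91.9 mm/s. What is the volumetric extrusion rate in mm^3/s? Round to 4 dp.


Rate = 0.52 * 0.28 * 91.9 = 13.3806 mm^3/s


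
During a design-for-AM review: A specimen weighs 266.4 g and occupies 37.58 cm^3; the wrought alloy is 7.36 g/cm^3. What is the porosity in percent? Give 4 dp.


rho_part = 266.4 / 37.58 = 7.08887706 g/cm^3
Porosity = (1 - 7.08887706/7.36)*100 = 3.6837 %


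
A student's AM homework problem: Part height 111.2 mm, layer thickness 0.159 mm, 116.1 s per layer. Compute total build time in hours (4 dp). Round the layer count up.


Layers = ceil(111.2/0.159) = 700
t = 700 * 116.1 / 3600 = 22.575 hrs


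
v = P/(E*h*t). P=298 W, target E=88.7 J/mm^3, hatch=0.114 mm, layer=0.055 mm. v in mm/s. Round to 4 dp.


v = 298 / (88.7*0.114*0.055) = 535.8276 mm/s


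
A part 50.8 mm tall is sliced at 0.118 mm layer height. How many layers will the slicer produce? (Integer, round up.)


Layers = ceil(50.8/0.118) = 431


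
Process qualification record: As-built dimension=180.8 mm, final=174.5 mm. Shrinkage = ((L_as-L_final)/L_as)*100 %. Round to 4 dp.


Shrinkage = ((180.8-174.5)/180.8)*100 = 3.4845 %


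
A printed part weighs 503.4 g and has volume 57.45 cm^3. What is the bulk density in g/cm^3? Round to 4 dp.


rho = 503.4 / 57.45 = 8.7624 g/cm^3


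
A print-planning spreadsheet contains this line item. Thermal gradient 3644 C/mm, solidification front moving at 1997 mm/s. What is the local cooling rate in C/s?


CR = 3644 * 1997 = 7277068 C/s


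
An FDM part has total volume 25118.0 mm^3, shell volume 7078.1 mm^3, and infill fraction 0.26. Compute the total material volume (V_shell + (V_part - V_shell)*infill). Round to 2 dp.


V_infill = (25118.0 - 7078.1) * 0.26 = 4690.37
V_total = 7078.1 + 4690.37 = 11768.47 mm^3


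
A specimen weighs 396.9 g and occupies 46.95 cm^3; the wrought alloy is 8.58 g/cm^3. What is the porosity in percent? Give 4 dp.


rho_part = 396.9 / 46.95 = 8.45367412 g/cm^3
Porosity = (1 - 8.45367412/8.58)*100 = 1.4723 %


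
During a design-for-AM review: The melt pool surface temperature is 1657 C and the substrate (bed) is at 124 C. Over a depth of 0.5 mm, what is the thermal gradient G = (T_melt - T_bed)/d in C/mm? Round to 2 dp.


G = (1657-124)/0.5 = 3066.0 C/mm


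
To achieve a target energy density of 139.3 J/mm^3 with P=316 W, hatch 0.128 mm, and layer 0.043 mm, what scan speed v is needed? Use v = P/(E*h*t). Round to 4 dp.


v = 316 / (139.3*0.128*0.043) = 412.1521 mm/s


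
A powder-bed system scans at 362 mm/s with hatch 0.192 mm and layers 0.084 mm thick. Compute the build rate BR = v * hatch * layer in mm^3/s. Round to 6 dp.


Rate = 362 * 0.192 * 0.084 = 5.838336 mm^3/s


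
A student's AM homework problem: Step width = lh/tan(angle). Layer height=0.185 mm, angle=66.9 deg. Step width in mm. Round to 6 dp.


step = 0.185 / tan(66.9) = 0.078909 mm


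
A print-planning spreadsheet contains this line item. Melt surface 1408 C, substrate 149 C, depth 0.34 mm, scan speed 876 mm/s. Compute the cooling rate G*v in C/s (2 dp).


G = (1408-149)/0.34 = 3702.94117647 C/mm
CR = 3702.94117647 * 876 = 3243776.47 C/s


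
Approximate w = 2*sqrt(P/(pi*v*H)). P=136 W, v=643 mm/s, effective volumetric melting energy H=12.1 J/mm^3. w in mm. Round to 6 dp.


w = 2*sqrt(136/(pi*643*12.1)) = 0.149185 mm


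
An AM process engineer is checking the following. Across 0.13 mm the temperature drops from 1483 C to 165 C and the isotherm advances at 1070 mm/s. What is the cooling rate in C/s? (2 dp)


G = (1483-165)/0.13 = 10138.46153846 C/mm
CR = 10138.46153846 * 1070 = 10848153.85 C/s


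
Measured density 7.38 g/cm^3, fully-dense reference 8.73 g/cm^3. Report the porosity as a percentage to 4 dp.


Porosity = (1-7.38/8.73)*100 = 15.4639 %


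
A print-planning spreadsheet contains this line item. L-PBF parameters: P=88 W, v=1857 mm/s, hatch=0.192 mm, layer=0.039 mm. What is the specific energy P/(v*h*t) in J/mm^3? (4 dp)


Build rate = 1857 * 0.192 * 0.039 = 13.905216 mm^3/s
SE = 88 / 13.905216 = 6.3286 J/mm^3


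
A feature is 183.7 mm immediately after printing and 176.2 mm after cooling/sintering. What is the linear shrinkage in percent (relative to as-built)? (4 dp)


Shrinkage = ((183.7-176.2)/183.7)*100 = 4.0827 %


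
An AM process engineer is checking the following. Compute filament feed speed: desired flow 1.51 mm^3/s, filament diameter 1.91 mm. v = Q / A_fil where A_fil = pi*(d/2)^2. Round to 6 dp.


A = pi*(1.91/2)^2 = 2.865211
v = 1.51 / 2.865211 = 0.527012 mm/s


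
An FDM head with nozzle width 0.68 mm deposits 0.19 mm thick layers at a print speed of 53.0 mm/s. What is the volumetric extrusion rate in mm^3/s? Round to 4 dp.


Rate = 0.68 * 0.19 * 53.0 = 6.8476 mm^3/s


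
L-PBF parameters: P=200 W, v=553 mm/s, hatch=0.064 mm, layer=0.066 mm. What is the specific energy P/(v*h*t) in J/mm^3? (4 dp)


Build rate = 553 * 0.064 * 0.066 = 2.335872 mm^3/s
SE = 200 / 2.335872 = 85.6211 J/mm^3


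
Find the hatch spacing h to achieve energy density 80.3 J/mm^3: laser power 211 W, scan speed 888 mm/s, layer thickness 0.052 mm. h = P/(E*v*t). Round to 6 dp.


h = 211 / (80.3*888*0.052) = 0.056905 mm


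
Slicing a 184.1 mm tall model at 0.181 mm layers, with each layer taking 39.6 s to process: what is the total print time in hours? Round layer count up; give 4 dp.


Layers = ceil(184.1/0.181) = 1018
t = 1018 * 39.6 / 3600 = 11.198 hrs


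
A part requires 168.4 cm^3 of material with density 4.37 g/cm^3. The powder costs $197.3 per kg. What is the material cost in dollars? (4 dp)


Mass = 168.4*4.37/1000 = 0.735908 kg
Cost = 0.735908 * 197.3 = 145.1946 $


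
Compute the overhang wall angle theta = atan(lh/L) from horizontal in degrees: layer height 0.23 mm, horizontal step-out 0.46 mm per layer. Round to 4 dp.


angle = atan(0.23/0.46) = 26.5651 degrees


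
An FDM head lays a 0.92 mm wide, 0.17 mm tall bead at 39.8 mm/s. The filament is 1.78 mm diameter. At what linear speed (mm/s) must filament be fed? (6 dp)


Q = 0.92 * 0.17 * 39.8 = 6.22472 mm^3/s
A_fil = pi*(1.78/2)^2 = 2.48845554 mm^2
v_feed = 6.22472 / 2.48845554 = 2.501439 mm/s


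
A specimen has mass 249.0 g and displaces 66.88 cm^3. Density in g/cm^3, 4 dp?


rho = 249.0 / 66.88 = 3.7231 g/cm^3


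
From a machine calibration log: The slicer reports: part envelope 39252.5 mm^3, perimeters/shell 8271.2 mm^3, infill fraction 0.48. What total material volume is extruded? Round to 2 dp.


V_infill = (39252.5 - 8271.2) * 0.48 = 14871.02
V_total = 8271.2 + 14871.02 = 23142.22 mm^3


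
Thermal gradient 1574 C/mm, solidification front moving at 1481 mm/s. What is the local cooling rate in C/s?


CR = 1574 * 1481 = 2331094 C/s


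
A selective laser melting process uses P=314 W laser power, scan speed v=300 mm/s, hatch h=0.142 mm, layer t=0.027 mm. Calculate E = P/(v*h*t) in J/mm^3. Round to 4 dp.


E = 314 / (300*0.142*0.027) = 272.996 J/mm^3


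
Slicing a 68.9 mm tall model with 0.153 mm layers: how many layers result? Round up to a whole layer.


Layers = ceil(68.9/0.153) = 451


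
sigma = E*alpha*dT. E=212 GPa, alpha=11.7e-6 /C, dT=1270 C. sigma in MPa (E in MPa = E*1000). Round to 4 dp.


sigma = 212*1000 * 11.7e-6 * 1270 = 3150.108 MPa


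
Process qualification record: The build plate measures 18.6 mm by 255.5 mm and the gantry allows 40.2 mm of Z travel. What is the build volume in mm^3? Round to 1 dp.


V = 18.6 * 255.5 * 40.2 = 191042.5 mm^3


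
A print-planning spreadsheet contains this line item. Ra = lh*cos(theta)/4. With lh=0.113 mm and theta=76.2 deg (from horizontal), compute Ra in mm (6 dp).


Ra = 0.113 * cos(76.2) / 4 = 0.006739 mm


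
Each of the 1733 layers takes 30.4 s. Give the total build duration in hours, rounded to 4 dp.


t = 1733 * 30.4 / 3600 = 14.6342 hrs


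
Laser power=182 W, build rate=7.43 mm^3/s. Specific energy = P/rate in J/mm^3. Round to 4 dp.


SE = 182 / 7.43 = 24.4953 J/mm^3


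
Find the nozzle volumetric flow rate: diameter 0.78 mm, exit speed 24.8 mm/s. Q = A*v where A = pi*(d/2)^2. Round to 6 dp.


A = pi*(0.78/2)^2 = 0.47783624 mm^2
Q = 0.47783624 * 24.8 = 11.850339 mm^3/s


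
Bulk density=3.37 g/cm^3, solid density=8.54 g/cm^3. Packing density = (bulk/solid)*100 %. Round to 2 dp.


Packing = (3.37/8.54)*100 = 39.46 %


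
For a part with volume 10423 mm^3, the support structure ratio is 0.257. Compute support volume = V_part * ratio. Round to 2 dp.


V_support = 10423 * 0.257 = 2678.71 mm^3


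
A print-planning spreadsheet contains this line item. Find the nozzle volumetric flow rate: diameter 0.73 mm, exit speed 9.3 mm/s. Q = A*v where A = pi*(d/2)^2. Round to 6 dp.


A = pi*(0.73/2)^2 = 0.41853868 mm^2
Q = 0.41853868 * 9.3 = 3.89241 mm^3/s


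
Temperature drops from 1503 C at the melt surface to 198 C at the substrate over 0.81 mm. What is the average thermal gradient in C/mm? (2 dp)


G = (1503-198)/0.81 = 1611.11 C/mm


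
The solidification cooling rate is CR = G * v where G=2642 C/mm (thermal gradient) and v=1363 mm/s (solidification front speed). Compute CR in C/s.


CR = 2642 * 1363 = 3601046 C/s


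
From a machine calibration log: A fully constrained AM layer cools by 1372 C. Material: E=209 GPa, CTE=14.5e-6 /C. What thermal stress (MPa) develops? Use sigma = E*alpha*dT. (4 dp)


sigma = 209*1000 * 14.5e-6 * 1372 = 4157.846 MPa


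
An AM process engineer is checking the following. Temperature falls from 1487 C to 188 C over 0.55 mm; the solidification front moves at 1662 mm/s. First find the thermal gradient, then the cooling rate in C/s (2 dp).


G = (1487-188)/0.55 = 2361.81818182 C/mm
CR = 2361.81818182 * 1662 = 3925341.82 C/s


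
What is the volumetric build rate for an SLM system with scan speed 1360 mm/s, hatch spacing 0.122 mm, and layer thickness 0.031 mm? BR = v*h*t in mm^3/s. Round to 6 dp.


Rate = 1360 * 0.122 * 0.031 = 5.14352 mm^3/s


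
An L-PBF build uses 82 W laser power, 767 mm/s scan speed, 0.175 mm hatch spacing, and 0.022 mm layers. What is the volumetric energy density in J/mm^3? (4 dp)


E = 82 / (767*0.175*0.022) = 27.7688 J/mm^3


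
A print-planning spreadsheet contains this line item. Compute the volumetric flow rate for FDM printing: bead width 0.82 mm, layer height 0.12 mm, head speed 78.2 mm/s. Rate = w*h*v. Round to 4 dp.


Rate = 0.82 * 0.12 * 78.2 = 7.6949 mm^3/s


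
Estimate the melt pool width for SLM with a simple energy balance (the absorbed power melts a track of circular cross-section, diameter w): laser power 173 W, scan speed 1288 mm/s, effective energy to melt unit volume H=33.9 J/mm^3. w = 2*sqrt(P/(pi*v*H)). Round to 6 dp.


w = 2*sqrt(173/(pi*1288*33.9)) = 0.071026 mm


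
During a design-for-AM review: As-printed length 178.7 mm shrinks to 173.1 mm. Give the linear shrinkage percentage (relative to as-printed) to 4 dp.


Shrinkage = ((178.7-173.1)/178.7)*100 = 3.1337 %


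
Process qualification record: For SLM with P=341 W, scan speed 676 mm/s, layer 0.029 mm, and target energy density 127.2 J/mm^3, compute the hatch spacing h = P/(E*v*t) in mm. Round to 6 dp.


h = 341 / (127.2*676*0.029) = 0.136749 mm


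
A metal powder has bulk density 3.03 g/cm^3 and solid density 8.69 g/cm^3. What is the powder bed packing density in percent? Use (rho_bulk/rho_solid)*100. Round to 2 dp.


Packing = (3.03/8.69)*100 = 34.87 %


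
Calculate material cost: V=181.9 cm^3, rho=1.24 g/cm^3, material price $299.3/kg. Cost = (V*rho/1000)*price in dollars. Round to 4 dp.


Mass = 181.9*1.24/1000 = 0.225556 kg
Cost = 0.225556 * 299.3 = 67.5089 $


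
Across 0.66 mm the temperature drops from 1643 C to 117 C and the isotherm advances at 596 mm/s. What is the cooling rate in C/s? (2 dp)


G = (1643-117)/0.66 = 2312.12121212 C/mm
CR = 2312.12121212 * 596 = 1378024.24 C/s


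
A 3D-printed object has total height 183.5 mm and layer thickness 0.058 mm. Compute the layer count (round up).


Layers = ceil(183.5/0.058) = 3164


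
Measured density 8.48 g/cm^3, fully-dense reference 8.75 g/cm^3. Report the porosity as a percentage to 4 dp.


Porosity = (1-8.48/8.75)*100 = 3.0857 %


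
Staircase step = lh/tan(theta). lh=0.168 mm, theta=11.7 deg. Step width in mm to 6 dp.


step = 0.168 / tan(11.7) = 0.811241 mm


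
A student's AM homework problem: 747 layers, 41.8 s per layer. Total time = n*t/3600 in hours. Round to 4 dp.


t = 747 * 41.8 / 3600 = 8.6735 hrs


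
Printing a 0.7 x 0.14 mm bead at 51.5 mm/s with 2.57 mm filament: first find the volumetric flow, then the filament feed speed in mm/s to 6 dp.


Q = 0.7 * 0.14 * 51.5 = 5.047 mm^3/s
A_fil = pi*(2.57/2)^2 = 5.18747633 mm^2
v_feed = 5.047 / 5.18747633 = 0.97292 mm/s


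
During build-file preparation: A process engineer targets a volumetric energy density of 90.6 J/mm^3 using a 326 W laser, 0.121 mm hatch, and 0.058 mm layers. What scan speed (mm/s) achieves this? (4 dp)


v = 326 / (90.6*0.121*0.058) = 512.715 mm/s


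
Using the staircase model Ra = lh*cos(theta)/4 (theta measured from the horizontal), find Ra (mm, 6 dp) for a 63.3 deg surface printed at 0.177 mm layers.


Ra = 0.177 * cos(63.3) / 4 = 0.019882 mm


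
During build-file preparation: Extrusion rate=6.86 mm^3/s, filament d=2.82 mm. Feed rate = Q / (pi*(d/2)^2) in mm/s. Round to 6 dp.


A = pi*(2.82/2)^2 = 6.2458
v = 6.86 / 6.2458 = 1.098338 mm/s


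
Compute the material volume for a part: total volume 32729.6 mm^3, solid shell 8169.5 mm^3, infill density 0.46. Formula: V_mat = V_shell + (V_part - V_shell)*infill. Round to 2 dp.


V_infill = (32729.6 - 8169.5) * 0.46 = 11297.65
V_total = 8169.5 + 11297.65 = 19467.15 mm^3


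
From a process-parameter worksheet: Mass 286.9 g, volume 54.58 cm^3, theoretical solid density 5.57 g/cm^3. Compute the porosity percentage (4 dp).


rho_part = 286.9 / 54.58 = 5.25650421 g/cm^3
Porosity = (1 - 5.25650421/5.57)*100 = 5.6283 %


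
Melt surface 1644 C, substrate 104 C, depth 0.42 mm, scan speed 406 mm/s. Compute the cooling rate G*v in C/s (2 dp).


G = (1644-104)/0.42 = 3666.66666667 C/mm
CR = 3666.66666667 * 406 = 1488666.67 C/s


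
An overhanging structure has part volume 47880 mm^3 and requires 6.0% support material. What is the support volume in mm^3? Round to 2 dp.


V_support = 47880 * 0.06 = 2872.8 mm^3


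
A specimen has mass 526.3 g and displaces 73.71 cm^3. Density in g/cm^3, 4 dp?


rho = 526.3 / 73.71 = 7.1401 g/cm^3


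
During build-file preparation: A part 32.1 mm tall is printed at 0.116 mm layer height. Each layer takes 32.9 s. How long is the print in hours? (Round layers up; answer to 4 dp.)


Layers = ceil(32.1/0.116) = 277
t = 277 * 32.9 / 3600 = 2.5315 hrs


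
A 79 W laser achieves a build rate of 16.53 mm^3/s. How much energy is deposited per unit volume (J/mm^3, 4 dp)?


SE = 79 / 16.53 = 4.7792 J/mm^3


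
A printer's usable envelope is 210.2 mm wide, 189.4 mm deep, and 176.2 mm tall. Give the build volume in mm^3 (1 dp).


V = 210.2 * 189.4 * 176.2 = 7014853.3 mm^3


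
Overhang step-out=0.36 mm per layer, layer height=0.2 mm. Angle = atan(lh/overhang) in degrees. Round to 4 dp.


angle = atan(0.2/0.36) = 29.0546 degrees


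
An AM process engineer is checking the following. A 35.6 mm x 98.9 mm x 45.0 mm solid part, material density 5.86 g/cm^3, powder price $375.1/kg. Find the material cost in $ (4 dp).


V = 35.6 * 98.9 * 45.0 = 158437.8 mm^3 = 158.4378 cm^3
Mass = 158.4378 * 5.86 / 1000 = 0.92844551 kg
Cost = 0.92844551 * 375.1 = 348.2599 $


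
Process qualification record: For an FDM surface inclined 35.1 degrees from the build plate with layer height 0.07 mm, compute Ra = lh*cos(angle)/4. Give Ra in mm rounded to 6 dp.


Ra = 0.07 * cos(35.1) / 4 = 0.014318 mm


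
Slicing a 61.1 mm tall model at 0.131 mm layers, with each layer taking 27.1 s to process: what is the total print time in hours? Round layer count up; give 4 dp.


Layers = ceil(61.1/0.131) = 467
t = 467 * 27.1 / 3600 = 3.5155 hrs


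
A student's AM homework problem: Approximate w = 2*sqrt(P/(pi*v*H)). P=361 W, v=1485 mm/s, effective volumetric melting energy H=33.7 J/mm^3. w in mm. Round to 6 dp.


w = 2*sqrt(361/(pi*1485*33.7)) = 0.095836 mm


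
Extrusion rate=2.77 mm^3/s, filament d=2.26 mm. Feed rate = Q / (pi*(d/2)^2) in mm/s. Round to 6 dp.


A = pi*(2.26/2)^2 = 4.0115
v = 2.77 / 4.0115 = 0.690515 mm/s


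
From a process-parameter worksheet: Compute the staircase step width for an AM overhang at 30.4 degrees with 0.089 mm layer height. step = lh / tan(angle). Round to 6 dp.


step = 0.089 / tan(30.4) = 0.151697 mm


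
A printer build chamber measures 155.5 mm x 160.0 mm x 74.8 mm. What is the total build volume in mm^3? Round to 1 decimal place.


V = 155.5 * 160.0 * 74.8 = 1861024.0 mm^3


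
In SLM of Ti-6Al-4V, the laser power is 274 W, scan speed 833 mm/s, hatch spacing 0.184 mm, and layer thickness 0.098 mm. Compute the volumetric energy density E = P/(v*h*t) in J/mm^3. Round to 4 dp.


E = 274 / (833*0.184*0.098) = 18.2415 J/mm^3


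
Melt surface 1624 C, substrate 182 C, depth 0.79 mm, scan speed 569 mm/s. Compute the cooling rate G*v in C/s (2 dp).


G = (1624-182)/0.79 = 1825.3164557 C/mm
CR = 1825.3164557 * 569 = 1038605.06 C/s


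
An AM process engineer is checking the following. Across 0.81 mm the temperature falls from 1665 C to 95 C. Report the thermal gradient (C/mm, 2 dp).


G = (1665-95)/0.81 = 1938.27 C/mm


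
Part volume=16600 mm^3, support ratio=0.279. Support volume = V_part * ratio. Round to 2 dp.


V_support = 16600 * 0.279 = 4631.4 mm^3


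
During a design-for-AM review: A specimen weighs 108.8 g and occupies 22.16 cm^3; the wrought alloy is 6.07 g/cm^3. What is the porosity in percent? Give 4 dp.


rho_part = 108.8 / 22.16 = 4.90974729 g/cm^3
Porosity = (1 - 4.90974729/6.07)*100 = 19.1145 %


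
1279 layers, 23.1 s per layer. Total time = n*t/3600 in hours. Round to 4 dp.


t = 1279 * 23.1 / 3600 = 8.2069 hrs


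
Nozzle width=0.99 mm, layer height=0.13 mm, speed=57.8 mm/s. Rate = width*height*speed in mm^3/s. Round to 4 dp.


Rate = 0.99 * 0.13 * 57.8 = 7.4389 mm^3/s


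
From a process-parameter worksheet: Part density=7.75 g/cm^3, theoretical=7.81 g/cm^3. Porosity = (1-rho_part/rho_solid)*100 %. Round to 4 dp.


Porosity = (1-7.75/7.81)*100 = 0.7682 %


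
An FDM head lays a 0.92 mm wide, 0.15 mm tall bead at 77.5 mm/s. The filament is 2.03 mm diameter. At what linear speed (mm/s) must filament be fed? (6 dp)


Q = 0.92 * 0.15 * 77.5 = 10.695 mm^3/s
A_fil = pi*(2.03/2)^2 = 3.23654729 mm^2
v_feed = 10.695 / 3.23654729 = 3.304447 mm/s


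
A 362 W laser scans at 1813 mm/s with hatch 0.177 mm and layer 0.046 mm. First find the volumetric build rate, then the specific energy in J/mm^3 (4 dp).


Build rate = 1813 * 0.177 * 0.046 = 14.761446 mm^3/s
SE = 362 / 14.761446 = 24.5233 J/mm^3


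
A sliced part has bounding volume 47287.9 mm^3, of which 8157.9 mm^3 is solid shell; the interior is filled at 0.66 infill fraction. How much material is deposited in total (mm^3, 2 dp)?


V_infill = (47287.9 - 8157.9) * 0.66 = 25825.8
V_total = 8157.9 + 25825.8 = 33983.7 mm^3


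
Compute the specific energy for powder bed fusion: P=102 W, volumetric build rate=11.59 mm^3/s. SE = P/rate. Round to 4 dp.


SE = 102 / 11.59 = 8.8007 J/mm^3


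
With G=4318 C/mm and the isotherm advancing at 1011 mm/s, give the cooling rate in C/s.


CR = 4318 * 1011 = 4365498 C/s


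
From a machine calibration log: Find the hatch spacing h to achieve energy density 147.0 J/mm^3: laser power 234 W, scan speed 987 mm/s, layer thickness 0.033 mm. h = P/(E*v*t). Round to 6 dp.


h = 234 / (147.0*987*0.033) = 0.048873 mm


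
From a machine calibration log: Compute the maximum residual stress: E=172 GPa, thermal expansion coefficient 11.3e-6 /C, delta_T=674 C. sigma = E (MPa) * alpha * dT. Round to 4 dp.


sigma = 172*1000 * 11.3e-6 * 674 = 1309.9864 MPa


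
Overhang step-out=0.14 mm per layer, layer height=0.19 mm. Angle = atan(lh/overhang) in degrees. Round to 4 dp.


angle = atan(0.19/0.14) = 53.6156 degrees


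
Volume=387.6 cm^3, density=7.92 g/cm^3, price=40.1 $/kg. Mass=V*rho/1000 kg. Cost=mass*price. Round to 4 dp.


Mass = 387.6*7.92/1000 = 3.069792 kg
Cost = 3.069792 * 40.1 = 123.0987 $


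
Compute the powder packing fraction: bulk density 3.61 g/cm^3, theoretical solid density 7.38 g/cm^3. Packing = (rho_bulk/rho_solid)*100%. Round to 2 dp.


Packing = (3.61/7.38)*100 = 48.92 %


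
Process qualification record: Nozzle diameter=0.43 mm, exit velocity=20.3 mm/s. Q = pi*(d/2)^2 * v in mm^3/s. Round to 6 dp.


A = pi*(0.43/2)^2 = 0.14522012 mm^2
Q = 0.14522012 * 20.3 = 2.947968 mm^3/s


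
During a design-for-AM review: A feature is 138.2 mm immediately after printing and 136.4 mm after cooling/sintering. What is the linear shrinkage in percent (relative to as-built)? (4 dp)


Shrinkage = ((138.2-136.4)/138.2)*100 = 1.3025 %


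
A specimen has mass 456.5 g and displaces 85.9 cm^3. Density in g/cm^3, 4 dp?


rho = 456.5 / 85.9 = 5.3143 g/cm^3


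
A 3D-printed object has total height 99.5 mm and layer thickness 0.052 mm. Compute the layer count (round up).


Layers = ceil(99.5/0.052) = 1914


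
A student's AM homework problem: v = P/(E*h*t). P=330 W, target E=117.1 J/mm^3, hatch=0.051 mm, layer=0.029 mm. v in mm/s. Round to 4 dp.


v = 330 / (117.1*0.051*0.029) = 1905.4119 mm/s


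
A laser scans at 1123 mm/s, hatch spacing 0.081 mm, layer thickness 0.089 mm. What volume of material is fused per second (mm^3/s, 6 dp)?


Rate = 1123 * 0.081 * 0.089 = 8.095707 mm^3/s


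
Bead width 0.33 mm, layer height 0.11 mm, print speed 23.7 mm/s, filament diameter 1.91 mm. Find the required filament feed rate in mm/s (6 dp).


Q = 0.33 * 0.11 * 23.7 = 0.86031 mm^3/s
A_fil = pi*(1.91/2)^2 = 2.86521104 mm^2
v_feed = 0.86031 / 2.86521104 = 0.300261 mm/s


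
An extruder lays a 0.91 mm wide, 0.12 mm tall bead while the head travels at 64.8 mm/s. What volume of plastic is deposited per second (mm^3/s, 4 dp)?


Rate = 0.91 * 0.12 * 64.8 = 7.0762 mm^3/s


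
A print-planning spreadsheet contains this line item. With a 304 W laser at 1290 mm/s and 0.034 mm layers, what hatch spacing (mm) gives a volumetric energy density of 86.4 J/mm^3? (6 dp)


h = 304 / (86.4*1290*0.034) = 0.080222 mm


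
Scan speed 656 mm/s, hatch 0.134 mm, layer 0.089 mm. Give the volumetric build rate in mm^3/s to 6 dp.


Rate = 656 * 0.134 * 0.089 = 7.823456 mm^3/s


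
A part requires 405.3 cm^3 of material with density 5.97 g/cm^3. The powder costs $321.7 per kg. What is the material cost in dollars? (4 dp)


Mass = 405.3*5.97/1000 = 2.419641 kg
Cost = 2.419641 * 321.7 = 778.3985 $


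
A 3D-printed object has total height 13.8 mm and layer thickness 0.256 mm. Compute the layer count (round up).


Layers = ceil(13.8/0.256) = 54


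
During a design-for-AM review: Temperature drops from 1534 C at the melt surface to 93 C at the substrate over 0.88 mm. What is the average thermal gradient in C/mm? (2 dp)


G = (1534-93)/0.88 = 1637.5 C/mm


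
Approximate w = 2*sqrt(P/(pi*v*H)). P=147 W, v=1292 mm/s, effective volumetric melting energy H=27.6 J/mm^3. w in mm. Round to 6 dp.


w = 2*sqrt(147/(pi*1292*27.6)) = 0.072448 mm


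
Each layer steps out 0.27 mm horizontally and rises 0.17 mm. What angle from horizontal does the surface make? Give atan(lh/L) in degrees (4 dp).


angle = atan(0.17/0.27) = 32.1957 degrees


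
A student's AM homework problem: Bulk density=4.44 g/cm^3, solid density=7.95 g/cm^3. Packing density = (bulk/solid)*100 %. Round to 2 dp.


Packing = (4.44/7.95)*100 = 55.85 %


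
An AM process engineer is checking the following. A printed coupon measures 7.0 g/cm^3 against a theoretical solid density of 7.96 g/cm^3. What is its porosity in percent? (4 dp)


Porosity = (1-7.0/7.96)*100 = 12.0603 %


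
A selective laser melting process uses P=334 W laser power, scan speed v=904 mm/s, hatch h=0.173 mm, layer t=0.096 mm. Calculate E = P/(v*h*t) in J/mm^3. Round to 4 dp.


E = 334 / (904*0.173*0.096) = 22.2464 J/mm^3


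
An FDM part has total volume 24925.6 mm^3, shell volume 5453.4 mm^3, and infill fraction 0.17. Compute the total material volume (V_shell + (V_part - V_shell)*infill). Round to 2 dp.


V_infill = (24925.6 - 5453.4) * 0.17 = 3310.27
V_total = 5453.4 + 3310.27 = 8763.67 mm^3


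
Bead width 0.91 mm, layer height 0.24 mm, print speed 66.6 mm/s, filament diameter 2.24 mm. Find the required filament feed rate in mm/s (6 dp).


Q = 0.91 * 0.24 * 66.6 = 14.54544 mm^3/s
A_fil = pi*(2.24/2)^2 = 3.94081382 mm^2
v_feed = 14.54544 / 3.94081382 = 3.690974 mm/s


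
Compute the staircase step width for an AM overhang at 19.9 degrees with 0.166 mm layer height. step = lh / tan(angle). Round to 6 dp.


step = 0.166 / tan(19.9) = 0.45857 mm


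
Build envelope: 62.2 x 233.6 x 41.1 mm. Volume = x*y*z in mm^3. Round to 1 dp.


V = 62.2 * 233.6 * 41.1 = 597179.7 mm^3


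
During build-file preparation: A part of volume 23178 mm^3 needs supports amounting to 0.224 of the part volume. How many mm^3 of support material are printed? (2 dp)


V_support = 23178 * 0.224 = 5191.87 mm^3


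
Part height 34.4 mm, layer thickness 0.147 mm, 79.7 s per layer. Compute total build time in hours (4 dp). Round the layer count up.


Layers = ceil(34.4/0.147) = 235
t = 235 * 79.7 / 3600 = 5.2026 hrs


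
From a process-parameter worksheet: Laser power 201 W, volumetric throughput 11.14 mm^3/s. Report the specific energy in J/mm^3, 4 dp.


SE = 201 / 11.14 = 18.0431 J/mm^3


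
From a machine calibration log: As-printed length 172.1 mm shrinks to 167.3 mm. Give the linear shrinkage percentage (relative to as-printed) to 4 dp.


Shrinkage = ((172.1-167.3)/172.1)*100 = 2.7891 %


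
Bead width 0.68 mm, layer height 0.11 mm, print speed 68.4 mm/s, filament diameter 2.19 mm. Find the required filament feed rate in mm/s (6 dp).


Q = 0.68 * 0.11 * 68.4 = 5.11632 mm^3/s
A_fil = pi*(2.19/2)^2 = 3.76684813 mm^2
v_feed = 5.11632 / 3.76684813 = 1.35825 mm/s


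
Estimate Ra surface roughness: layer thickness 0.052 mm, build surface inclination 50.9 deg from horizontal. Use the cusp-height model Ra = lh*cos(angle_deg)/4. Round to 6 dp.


Ra = 0.052 * cos(50.9) / 4 = 0.008199 mm


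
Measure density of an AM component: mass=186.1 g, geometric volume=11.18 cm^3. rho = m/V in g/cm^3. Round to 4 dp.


rho = 186.1 / 11.18 = 16.6458 g/cm^3


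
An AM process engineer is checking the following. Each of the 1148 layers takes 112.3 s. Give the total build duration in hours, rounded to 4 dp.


t = 1148 * 112.3 / 3600 = 35.8112 hrs
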